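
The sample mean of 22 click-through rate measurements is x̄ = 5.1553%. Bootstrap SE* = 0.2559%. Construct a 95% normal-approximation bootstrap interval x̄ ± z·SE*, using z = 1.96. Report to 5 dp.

(4.65374, 5.65686)

Margin = 1.96 × 0.2559 = 0.501564
Interval: 5.1553 ± 0.501564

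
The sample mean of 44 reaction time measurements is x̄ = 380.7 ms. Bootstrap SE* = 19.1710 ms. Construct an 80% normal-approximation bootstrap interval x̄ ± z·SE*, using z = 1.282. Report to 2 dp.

Margin = 1.282 × 19.1710 = 24.577
Interval: 380.7 ± 24.577

(356.12, 405.28)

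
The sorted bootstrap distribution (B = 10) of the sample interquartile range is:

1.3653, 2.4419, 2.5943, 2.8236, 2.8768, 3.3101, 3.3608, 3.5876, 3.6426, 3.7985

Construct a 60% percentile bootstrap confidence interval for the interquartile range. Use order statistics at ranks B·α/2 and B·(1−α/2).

(2.4419, 3.5876)

α = 0.40; lower rank = 10 × 0.200 = 2; upper rank = 10 × 0.800 = 8.
The 2nd smallest replicate is 2.4419; the 8th is 3.5876.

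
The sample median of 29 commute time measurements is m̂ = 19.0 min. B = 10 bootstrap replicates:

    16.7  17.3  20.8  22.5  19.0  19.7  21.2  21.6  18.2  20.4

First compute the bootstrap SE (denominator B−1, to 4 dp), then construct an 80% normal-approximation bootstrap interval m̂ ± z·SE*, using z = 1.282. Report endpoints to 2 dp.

Mean of replicates = 19.7400; sum of squared deviations = 32.8840; SE* = √(32.8840/9) = 1.9115
Margin = 1.282 × 1.9115 = 2.451
Interval: 19.0 ± 2.451

(16.55, 21.45)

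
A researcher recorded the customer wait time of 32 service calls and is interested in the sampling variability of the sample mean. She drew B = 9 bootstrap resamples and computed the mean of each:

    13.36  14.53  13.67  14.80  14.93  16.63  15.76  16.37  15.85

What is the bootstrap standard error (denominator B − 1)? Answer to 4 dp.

SE* = 1.1439

Bootstrap SE is the standard deviation of the 9 replicate means.
Mean of replicates: (13.36 + 14.53 + 13.67 + 14.80 + 14.93 + 16.63 + 15.76 + 16.37 + 15.85) / 9 = 135.90000 / 9 = 15.10000
Sum of squared deviations: (−1.74000)² + (−0.57000)² + (−1.43000)² + (−0.30000)² + (−0.17000)² + (+1.53000)² + (+0.66000)² + (+1.27000)² + (+0.75000)² = 10.46820
Variance = 10.46820 / 8 = 1.30853
SE* = √1.30853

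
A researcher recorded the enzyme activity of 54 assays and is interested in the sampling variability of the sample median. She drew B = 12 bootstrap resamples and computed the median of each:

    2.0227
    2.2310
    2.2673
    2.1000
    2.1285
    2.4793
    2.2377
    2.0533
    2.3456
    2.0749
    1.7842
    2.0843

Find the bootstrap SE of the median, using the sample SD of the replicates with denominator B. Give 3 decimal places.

Bootstrap SE is the standard deviation of the 12 replicate medians.
Mean of replicates: (2.0227 + 2.2310 + 2.2673 + 2.1000 + 2.1285 + 2.4793 + 2.2377 + 2.0533 + 2.3456 + 2.0749 + 1.7842 + 2.0843) / 12 = 25.80880 / 12 = 2.15073
Sum of squared deviations: (−0.12803)² + (+0.08027)² + (+0.11657)² + (−0.05073)² + (−0.02223)² + (+0.32857)² + (+0.08697)² + (−0.09743)² + (+0.19487)² + (−0.07583)² + (−0.36653)² + (−0.06643)² = 0.34699
Variance = 0.34699 / 12 = 0.02892
SE* = √0.02892

SE* = 0.170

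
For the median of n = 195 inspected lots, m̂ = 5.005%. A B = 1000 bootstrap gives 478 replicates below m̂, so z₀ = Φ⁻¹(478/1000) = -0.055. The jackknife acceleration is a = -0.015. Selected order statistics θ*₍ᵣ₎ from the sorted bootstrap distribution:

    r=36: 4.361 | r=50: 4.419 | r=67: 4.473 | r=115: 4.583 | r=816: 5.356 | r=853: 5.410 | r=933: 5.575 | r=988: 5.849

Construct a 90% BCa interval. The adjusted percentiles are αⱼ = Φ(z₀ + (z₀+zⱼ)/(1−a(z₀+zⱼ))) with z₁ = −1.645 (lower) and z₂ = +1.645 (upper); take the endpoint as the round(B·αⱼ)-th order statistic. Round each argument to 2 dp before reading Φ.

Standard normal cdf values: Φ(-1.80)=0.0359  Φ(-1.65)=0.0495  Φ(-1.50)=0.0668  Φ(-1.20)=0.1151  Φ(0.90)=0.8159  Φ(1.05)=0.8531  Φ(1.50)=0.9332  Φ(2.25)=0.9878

(4.361, 5.575)

Lower: z₀ + z₁ = -0.055 + (-1.645) = -1.700; 1 − a(z₀+z₁) = 1 − (-0.015)(-1.700) = 0.9745; argument = -0.055 + (-1.700)/0.9745 = -1.7995 → -1.80.
α₁ = Φ(-1.80) = 0.0359; rank = round(1000 × 0.0359) = 36; θ*₍36₎ = 4.361.
Upper: z₀ + z₂ = 1.590; 1 − a(z₀+z₂) = 1.0238; argument = 1.4980 → 1.50; α₂ = 0.9332; rank = 933; θ*₍933₎ = 5.575.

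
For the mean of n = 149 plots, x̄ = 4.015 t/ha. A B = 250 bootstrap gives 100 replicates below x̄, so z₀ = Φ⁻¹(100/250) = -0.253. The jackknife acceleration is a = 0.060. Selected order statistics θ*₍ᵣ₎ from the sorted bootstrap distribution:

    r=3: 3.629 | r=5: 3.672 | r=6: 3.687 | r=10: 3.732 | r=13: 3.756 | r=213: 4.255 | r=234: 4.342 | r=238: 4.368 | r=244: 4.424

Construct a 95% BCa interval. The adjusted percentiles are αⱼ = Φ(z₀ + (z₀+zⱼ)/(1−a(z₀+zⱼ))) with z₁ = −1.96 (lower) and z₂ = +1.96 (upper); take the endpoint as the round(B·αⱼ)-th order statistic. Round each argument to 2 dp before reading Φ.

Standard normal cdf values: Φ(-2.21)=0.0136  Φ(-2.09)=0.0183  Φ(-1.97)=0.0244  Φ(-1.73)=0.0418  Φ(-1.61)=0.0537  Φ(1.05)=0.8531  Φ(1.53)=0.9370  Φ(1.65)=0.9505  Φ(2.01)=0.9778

Lower: z₀ + z₁ = -0.253 + (-1.960) = -2.213; 1 − a(z₀+z₁) = 1 − (0.060)(-2.213) = 1.1328; argument = -0.253 + (-2.213)/1.1328 = -2.2066 → -2.21.
α₁ = Φ(-2.21) = 0.0136; rank = round(250 × 0.0136) = 3; θ*₍3₎ = 3.629.
Upper: z₀ + z₂ = 1.707; 1 − a(z₀+z₂) = 0.8976; argument = 1.6488 → 1.65; α₂ = 0.9505; rank = 238; θ*₍238₎ = 4.368.

(3.629, 4.368)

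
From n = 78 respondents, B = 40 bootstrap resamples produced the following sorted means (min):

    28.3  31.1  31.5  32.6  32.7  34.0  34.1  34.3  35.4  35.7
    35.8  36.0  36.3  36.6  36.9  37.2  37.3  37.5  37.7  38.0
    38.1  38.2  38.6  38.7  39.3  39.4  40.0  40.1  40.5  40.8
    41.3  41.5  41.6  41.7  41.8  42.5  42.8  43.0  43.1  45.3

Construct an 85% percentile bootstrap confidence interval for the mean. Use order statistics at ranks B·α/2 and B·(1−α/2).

α = 0.15; lower rank = 40 × 0.075 = 3; upper rank = 40 × 0.925 = 37.
The 3rd smallest replicate is 31.5; the 37th is 42.8.

(31.5, 42.8)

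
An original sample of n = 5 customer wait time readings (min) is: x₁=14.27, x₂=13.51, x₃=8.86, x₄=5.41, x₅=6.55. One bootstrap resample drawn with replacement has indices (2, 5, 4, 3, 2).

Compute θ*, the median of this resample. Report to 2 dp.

Resample values: 13.51, 6.55, 5.41, 8.86, 13.51.
Sorted: 5.41, 6.55, 8.86, 13.51, 13.51
Median = middle value = 8.86

θ* = 8.86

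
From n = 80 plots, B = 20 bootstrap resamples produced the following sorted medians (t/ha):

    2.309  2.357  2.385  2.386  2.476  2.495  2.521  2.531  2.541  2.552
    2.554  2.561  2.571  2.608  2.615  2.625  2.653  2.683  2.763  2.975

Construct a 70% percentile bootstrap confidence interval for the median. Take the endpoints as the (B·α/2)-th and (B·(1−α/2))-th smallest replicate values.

(2.385, 2.653)

α = 0.30; lower rank = 20 × 0.150 = 3; upper rank = 20 × 0.850 = 17.
The 3rd smallest replicate is 2.385; the 17th is 2.653.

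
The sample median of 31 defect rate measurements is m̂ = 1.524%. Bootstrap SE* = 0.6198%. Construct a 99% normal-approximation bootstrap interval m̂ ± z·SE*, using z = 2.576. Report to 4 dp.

(-0.0726, 3.1206)

Margin = 2.576 × 0.6198 = 1.59660
Interval: 1.524 ± 1.59660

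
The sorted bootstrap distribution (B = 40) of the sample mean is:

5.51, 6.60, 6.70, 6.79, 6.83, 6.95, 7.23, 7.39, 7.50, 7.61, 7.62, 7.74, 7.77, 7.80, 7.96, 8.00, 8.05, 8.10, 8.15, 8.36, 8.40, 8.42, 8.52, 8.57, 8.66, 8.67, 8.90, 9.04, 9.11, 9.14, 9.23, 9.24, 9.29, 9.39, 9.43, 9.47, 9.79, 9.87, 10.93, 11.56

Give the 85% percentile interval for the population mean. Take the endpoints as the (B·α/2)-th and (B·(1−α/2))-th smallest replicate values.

(6.70, 9.79)

α = 0.15; lower rank = 40 × 0.075 = 3; upper rank = 40 × 0.925 = 37.
The 3rd smallest replicate is 6.70; the 37th is 9.79.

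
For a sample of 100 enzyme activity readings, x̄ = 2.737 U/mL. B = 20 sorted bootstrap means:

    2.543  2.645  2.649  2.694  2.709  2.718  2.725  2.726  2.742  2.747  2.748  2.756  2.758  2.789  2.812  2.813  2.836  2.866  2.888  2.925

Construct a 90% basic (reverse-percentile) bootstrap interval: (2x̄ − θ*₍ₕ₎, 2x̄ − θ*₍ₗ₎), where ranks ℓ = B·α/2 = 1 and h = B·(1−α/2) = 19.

(2.586, 2.931)

Percentile endpoints at ranks 1 and 19: θ*₍1₎ = 2.543, θ*₍19₎ = 2.888.
Basic interval reflects these around x̄:
  lower = 2 × 2.737 − 2.888 = 2.586
  upper = 2 × 2.737 − 2.543 = 2.931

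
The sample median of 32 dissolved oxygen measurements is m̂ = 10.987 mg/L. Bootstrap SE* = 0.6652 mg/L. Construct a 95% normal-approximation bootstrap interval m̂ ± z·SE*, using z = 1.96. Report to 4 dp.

Margin = 1.96 × 0.6652 = 1.30379
Interval: 10.987 ± 1.30379

(9.6832, 12.2908)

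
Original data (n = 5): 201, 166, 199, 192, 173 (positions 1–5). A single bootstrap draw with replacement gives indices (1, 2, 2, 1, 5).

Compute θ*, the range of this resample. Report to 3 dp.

θ* = 35.000

Resample values: 201, 166, 166, 201, 173.
Range = 201 − 166 = 35.000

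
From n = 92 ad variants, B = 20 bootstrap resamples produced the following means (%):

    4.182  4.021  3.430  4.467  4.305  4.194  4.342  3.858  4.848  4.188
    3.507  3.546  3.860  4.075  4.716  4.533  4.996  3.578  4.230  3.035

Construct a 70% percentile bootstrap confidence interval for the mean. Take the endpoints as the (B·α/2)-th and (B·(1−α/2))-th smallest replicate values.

(3.507, 4.533)

Sorted replicates: 3.035, 3.430, 3.507, 3.546, 3.578, 3.858, 3.860, 4.021, 4.075, 4.182, 4.188, 4.194, 4.230, 4.305, 4.342, 4.467, 4.533, 4.716, 4.848, 4.996
α = 0.30; lower rank = 20 × 0.150 = 3; upper rank = 20 × 0.850 = 17.
The 3rd smallest replicate is 3.507; the 17th is 4.533.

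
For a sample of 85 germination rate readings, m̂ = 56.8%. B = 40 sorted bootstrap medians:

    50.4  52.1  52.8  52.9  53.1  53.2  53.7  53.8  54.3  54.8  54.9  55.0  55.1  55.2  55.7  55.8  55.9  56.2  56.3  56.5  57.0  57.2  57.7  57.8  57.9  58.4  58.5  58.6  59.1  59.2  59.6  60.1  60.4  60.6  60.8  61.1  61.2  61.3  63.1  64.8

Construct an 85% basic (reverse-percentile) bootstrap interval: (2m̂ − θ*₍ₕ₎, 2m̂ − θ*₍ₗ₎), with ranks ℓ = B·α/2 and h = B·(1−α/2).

(52.4, 60.8)

Percentile endpoints at ranks 3 and 37: θ*₍3₎ = 52.8, θ*₍37₎ = 61.2.
Basic interval reflects these around m̂:
  lower = 2 × 56.8 − 61.2 = 52.4
  upper = 2 × 56.8 − 52.8 = 60.8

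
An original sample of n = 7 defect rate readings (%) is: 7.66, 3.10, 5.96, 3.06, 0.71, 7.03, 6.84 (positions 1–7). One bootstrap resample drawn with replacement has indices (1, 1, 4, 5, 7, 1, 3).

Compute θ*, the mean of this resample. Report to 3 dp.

Resample values: 7.66, 7.66, 3.06, 0.71, 6.84, 7.66, 5.96.
Mean = (7.66 + 7.66 + 3.06 + 0.71 + 6.84 + 7.66 + 5.96) / 7 = 39.550 / 7 = 5.650

θ* = 5.650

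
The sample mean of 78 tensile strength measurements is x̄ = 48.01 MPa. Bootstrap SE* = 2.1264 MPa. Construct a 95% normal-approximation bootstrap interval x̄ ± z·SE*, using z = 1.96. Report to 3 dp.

Margin = 1.96 × 2.1264 = 4.1677
Interval: 48.01 ± 4.1677

(43.842, 52.178)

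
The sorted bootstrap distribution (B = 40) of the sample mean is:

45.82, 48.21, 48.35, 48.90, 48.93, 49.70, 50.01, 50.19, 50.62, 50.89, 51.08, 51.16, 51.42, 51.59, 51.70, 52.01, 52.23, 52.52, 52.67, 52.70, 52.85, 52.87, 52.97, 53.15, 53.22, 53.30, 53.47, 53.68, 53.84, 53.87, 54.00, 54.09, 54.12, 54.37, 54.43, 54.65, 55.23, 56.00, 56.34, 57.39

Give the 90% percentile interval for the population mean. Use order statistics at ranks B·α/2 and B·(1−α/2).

α = 0.10; lower rank = 40 × 0.050 = 2; upper rank = 40 × 0.950 = 38.
The 2nd smallest replicate is 48.21; the 38th is 56.00.

(48.21, 56.00)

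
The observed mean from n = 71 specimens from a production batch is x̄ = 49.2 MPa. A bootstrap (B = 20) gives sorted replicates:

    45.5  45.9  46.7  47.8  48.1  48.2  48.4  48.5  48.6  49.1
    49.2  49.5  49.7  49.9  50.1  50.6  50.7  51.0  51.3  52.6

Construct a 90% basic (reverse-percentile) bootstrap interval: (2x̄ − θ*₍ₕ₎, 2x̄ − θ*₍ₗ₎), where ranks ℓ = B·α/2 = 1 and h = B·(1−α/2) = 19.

Percentile endpoints at ranks 1 and 19: θ*₍1₎ = 45.5, θ*₍19₎ = 51.3.
Basic interval reflects these around x̄:
  lower = 2 × 49.2 − 51.3 = 47.1
  upper = 2 × 49.2 − 45.5 = 52.9

(47.1, 52.9)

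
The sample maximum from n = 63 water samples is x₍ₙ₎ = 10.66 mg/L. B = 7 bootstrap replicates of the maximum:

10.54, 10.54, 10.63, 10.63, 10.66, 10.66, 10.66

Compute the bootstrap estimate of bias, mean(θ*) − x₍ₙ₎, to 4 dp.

mean(θ*) = (10.54 + 10.54 + 10.63 + 10.63 + 10.66 + 10.66 + 10.66) / 7 = 10.61714
bias = 10.61714 − 10.66

bias = −0.0429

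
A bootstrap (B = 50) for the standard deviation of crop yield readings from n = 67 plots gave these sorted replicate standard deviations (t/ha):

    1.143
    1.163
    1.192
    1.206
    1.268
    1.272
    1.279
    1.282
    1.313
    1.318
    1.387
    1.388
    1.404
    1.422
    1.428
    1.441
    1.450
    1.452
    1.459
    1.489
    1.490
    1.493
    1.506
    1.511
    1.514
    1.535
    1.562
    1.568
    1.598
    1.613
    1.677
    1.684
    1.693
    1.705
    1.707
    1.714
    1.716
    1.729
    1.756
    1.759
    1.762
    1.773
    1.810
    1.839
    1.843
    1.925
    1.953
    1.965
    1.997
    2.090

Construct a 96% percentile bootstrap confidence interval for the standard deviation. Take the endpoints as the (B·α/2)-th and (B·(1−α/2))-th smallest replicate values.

α = 0.04; lower rank = 50 × 0.020 = 1; upper rank = 50 × 0.980 = 49.
The 1st smallest replicate is 1.143; the 49th is 1.997.

(1.143, 1.997)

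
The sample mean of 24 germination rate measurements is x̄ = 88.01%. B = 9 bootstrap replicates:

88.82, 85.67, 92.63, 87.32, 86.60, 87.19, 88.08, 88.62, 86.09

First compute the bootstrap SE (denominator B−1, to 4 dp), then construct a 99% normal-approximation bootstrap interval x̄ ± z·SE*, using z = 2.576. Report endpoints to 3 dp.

(82.657, 93.363)

Mean of replicates = 87.8911; sum of squared deviations = 34.5489; SE* = √(34.5489/8) = 2.0781
Margin = 2.576 × 2.0781 = 5.3532
Interval: 88.01 ± 5.3532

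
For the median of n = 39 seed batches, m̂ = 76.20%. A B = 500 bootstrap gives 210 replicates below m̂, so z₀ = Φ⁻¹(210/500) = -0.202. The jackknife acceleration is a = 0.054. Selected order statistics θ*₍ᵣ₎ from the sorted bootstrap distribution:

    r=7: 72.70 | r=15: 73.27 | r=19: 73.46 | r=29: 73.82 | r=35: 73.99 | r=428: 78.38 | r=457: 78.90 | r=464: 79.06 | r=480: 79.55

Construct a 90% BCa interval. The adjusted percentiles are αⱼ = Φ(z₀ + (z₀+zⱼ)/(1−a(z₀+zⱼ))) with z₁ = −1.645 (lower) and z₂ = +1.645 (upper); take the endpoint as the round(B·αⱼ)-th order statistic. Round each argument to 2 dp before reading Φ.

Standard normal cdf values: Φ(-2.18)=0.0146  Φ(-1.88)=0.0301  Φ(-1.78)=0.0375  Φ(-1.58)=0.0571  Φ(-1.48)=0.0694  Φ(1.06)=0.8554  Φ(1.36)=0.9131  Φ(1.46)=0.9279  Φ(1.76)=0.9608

Lower: z₀ + z₁ = -0.202 + (-1.645) = -1.847; 1 − a(z₀+z₁) = 1 − (0.054)(-1.847) = 1.0997; argument = -0.202 + (-1.847)/1.0997 = -1.8815 → -1.88.
α₁ = Φ(-1.88) = 0.0301; rank = round(500 × 0.0301) = 15; θ*₍15₎ = 73.27.
Upper: z₀ + z₂ = 1.443; 1 − a(z₀+z₂) = 0.9221; argument = 1.3629 → 1.36; α₂ = 0.9131; rank = 457; θ*₍457₎ = 78.90.

(73.27, 78.90)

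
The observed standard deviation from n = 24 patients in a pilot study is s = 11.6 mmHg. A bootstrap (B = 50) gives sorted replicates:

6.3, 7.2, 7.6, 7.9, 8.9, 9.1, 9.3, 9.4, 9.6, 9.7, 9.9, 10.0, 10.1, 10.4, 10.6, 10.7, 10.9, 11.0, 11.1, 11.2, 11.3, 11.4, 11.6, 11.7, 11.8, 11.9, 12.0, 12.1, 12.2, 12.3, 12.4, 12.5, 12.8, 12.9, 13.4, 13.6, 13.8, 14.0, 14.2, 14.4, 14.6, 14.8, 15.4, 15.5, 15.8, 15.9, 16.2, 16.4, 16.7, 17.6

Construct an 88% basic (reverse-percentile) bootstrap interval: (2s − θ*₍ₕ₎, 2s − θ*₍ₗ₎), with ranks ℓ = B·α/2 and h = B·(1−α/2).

(7.0, 15.6)

Percentile endpoints at ranks 3 and 47: θ*₍3₎ = 7.6, θ*₍47₎ = 16.2.
Basic interval reflects these around s:
  lower = 2 × 11.6 − 16.2 = 7.0
  upper = 2 × 11.6 − 7.6 = 15.6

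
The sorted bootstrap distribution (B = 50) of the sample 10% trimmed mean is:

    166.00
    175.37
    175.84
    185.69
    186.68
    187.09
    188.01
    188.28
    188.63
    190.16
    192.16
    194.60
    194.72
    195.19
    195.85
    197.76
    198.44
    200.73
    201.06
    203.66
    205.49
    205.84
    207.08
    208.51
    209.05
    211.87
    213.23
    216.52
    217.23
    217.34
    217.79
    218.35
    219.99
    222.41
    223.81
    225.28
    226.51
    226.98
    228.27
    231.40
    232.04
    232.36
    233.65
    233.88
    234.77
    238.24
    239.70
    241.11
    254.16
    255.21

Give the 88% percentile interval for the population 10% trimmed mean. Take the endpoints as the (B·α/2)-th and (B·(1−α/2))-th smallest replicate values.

α = 0.12; lower rank = 50 × 0.060 = 3; upper rank = 50 × 0.940 = 47.
The 3rd smallest replicate is 175.84; the 47th is 239.70.

(175.84, 239.70)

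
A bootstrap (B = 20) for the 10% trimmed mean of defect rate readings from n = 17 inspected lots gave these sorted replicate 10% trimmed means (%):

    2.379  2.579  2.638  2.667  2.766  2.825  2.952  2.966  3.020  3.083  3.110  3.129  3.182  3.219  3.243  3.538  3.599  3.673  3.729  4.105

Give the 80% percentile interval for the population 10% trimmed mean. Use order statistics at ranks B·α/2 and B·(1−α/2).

(2.579, 3.673)

α = 0.20; lower rank = 20 × 0.100 = 2; upper rank = 20 × 0.900 = 18.
The 2nd smallest replicate is 2.579; the 18th is 3.673.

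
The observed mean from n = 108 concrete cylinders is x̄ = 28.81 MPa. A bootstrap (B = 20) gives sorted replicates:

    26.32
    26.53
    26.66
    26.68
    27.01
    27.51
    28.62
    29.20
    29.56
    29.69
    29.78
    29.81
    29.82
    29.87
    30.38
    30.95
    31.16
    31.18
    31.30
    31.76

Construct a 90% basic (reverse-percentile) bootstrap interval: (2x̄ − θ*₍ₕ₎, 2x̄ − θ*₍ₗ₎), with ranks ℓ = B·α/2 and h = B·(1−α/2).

Percentile endpoints at ranks 1 and 19: θ*₍1₎ = 26.32, θ*₍19₎ = 31.30.
Basic interval reflects these around x̄:
  lower = 2 × 28.81 − 31.30 = 26.32
  upper = 2 × 28.81 − 26.32 = 31.30

(26.32, 31.30)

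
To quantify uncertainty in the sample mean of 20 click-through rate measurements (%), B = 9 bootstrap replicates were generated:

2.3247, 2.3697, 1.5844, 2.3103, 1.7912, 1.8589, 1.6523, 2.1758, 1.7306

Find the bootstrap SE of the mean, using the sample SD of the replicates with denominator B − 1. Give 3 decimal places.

SE* = 0.315

Bootstrap SE is the standard deviation of the 9 replicate means.
Mean of replicates: (2.3247 + 2.3697 + 1.5844 + 2.3103 + 1.7912 + 1.8589 + 1.6523 + 2.1758 + 1.7306) / 9 = 17.79790 / 9 = 1.97754
Sum of squared deviations: (+0.34716)² + (+0.39216)² + (−0.39314)² + (+0.33276)² + (−0.18634)² + (−0.11864)² + (−0.32524)² + (+0.19826)² + (−0.24694)² = 0.79446
Variance = 0.79446 / 8 = 0.09931
SE* = √0.09931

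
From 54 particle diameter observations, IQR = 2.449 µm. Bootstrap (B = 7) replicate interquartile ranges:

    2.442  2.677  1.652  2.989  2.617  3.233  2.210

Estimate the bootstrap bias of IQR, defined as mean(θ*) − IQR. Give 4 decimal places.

mean(θ*) = (2.442 + 2.677 + 1.652 + 2.989 + 2.617 + 3.233 + 2.210) / 7 = 2.54571
bias = 2.54571 − 2.449

bias = +0.0967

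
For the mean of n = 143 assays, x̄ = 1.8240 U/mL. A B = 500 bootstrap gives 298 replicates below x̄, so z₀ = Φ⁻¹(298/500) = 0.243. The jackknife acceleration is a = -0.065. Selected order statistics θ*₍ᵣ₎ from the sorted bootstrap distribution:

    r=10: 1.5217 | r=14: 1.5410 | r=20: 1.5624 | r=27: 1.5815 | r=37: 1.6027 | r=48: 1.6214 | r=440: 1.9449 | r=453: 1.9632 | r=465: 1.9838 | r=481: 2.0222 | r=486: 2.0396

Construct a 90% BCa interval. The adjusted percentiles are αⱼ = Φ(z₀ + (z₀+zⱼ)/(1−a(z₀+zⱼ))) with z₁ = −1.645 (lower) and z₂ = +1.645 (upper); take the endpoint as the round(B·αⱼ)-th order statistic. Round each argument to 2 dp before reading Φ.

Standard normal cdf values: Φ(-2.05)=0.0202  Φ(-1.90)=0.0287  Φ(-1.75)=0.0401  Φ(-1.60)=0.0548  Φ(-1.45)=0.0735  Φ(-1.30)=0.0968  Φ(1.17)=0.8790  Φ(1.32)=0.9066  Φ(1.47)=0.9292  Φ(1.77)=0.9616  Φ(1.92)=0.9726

Lower: z₀ + z₁ = 0.243 + (-1.645) = -1.402; 1 − a(z₀+z₁) = 1 − (-0.065)(-1.402) = 0.9089; argument = 0.243 + (-1.402)/0.9089 = -1.2996 → -1.30.
α₁ = Φ(-1.30) = 0.0968; rank = round(500 × 0.0968) = 48; θ*₍48₎ = 1.6214.
Upper: z₀ + z₂ = 1.888; 1 − a(z₀+z₂) = 1.1227; argument = 1.9246 → 1.92; α₂ = 0.9726; rank = 486; θ*₍486₎ = 2.0396.

(1.6214, 2.0396)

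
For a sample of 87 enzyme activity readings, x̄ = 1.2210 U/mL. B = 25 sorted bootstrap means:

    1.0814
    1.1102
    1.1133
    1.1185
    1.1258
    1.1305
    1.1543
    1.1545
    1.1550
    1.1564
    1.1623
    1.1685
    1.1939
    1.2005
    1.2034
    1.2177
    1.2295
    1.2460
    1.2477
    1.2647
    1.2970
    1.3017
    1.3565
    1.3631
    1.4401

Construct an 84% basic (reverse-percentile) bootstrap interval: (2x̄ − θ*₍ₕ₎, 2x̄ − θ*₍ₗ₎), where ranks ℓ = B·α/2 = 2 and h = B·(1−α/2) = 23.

(1.0855, 1.3318)

Percentile endpoints at ranks 2 and 23: θ*₍2₎ = 1.1102, θ*₍23₎ = 1.3565.
Basic interval reflects these around x̄:
  lower = 2 × 1.2210 − 1.3565 = 1.0855
  upper = 2 × 1.2210 − 1.1102 = 1.3318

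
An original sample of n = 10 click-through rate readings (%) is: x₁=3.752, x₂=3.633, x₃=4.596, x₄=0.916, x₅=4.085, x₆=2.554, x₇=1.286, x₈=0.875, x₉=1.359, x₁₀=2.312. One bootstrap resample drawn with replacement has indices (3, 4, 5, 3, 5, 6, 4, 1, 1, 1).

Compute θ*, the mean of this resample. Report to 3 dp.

θ* = 3.300

Resample values: 4.596, 0.916, 4.085, 4.596, 4.085, 2.554, 0.916, 3.752, 3.752, 3.752.
Mean = (4.596 + 0.916 + 4.085 + 4.596 + 4.085 + 2.554 + 0.916 + 3.752 + 3.752 + 3.752) / 10 = 33.0040 / 10 = 3.300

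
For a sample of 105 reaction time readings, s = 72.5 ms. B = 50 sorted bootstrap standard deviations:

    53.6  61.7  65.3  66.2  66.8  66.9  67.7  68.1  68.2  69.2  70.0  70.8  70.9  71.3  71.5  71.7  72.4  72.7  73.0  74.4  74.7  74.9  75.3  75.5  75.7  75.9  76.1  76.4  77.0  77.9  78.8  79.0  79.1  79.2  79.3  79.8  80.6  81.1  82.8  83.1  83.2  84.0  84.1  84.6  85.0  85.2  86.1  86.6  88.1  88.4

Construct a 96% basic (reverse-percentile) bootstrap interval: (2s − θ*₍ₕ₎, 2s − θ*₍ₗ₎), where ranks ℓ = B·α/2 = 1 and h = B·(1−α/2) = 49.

(56.9, 91.4)

Percentile endpoints at ranks 1 and 49: θ*₍1₎ = 53.6, θ*₍49₎ = 88.1.
Basic interval reflects these around s:
  lower = 2 × 72.5 − 88.1 = 56.9
  upper = 2 × 72.5 − 53.6 = 91.4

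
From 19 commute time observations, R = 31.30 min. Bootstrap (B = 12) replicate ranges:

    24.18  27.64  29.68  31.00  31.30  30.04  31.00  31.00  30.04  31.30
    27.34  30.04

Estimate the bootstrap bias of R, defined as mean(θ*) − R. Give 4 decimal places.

mean(θ*) = (24.18 + 27.64 + 29.68 + 31.00 + 31.30 + 30.04 + 31.00 + 31.00 + 30.04 + 31.30 + 27.34 + 30.04) / 12 = 29.54667
bias = 29.54667 − 31.30

bias = −1.7533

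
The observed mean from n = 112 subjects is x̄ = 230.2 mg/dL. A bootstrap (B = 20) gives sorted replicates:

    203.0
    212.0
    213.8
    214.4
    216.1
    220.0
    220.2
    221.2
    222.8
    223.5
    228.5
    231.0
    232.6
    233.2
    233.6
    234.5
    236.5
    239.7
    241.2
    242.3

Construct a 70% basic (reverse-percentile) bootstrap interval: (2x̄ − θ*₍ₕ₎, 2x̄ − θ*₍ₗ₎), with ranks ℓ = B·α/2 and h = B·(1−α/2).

Percentile endpoints at ranks 3 and 17: θ*₍3₎ = 213.8, θ*₍17₎ = 236.5.
Basic interval reflects these around x̄:
  lower = 2 × 230.2 − 236.5 = 223.9
  upper = 2 × 230.2 − 213.8 = 246.6

(223.9, 246.6)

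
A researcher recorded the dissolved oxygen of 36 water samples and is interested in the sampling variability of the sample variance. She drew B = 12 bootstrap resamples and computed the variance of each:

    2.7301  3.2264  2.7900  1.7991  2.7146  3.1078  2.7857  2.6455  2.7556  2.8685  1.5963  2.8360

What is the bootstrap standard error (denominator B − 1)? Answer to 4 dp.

Bootstrap SE is the standard deviation of the 12 replicate variances.
Mean of replicates: (2.7301 + 3.2264 + 2.7900 + 1.7991 + 2.7146 + 3.1078 + 2.7857 + 2.6455 + 2.7556 + 2.8685 + 1.5963 + 2.8360) / 12 = 31.85560 / 12 = 2.65463
Sum of squared deviations: (+0.07547)² + (+0.57177)² + (+0.13537)² + (−0.85553)² + (+0.05997)² + (+0.45317)² + (+0.13107)² + (−0.00913)² + (+0.10097)² + (+0.21387)² + (−1.05833)² + (+0.18137)² = 2.51799
Variance = 2.51799 / 11 = 0.22891
SE* = √0.22891

SE* = 0.4784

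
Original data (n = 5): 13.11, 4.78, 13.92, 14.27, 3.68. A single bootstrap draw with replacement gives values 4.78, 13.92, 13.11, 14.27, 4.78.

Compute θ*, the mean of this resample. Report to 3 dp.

Mean = (4.78 + 13.92 + 13.11 + 14.27 + 4.78) / 5 = 50.860 / 5 = 10.172

θ* = 10.172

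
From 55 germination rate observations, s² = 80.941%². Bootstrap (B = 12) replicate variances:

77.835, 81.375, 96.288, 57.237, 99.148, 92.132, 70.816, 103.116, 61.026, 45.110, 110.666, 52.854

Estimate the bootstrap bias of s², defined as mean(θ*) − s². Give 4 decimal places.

mean(θ*) = (77.835 + 81.375 + 96.288 + 57.237 + 99.148 + 92.132 + 70.816 + 103.116 + 61.026 + 45.110 + 110.666 + 52.854) / 12 = 78.96692
bias = 78.96692 − 80.941

bias = −1.9741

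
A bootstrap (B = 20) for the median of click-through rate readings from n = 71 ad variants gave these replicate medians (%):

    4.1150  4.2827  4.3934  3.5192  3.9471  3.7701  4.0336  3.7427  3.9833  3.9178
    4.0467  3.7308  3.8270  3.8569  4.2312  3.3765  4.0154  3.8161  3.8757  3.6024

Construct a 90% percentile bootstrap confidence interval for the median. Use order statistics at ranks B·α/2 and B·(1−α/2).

(3.3765, 4.2827)

Sorted replicates: 3.3765, 3.5192, 3.6024, 3.7308, 3.7427, 3.7701, 3.8161, 3.8270, 3.8569, 3.8757, 3.9178, 3.9471, 3.9833, 4.0154, 4.0336, 4.0467, 4.1150, 4.2312, 4.2827, 4.3934
α = 0.10; lower rank = 20 × 0.050 = 1; upper rank = 20 × 0.950 = 19.
The 1st smallest replicate is 3.3765; the 19th is 4.2827.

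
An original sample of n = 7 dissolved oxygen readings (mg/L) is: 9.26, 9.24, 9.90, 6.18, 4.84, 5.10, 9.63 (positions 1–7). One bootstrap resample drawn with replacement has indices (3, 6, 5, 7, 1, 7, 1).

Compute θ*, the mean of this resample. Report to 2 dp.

θ* = 8.23

Resample values: 9.90, 5.10, 4.84, 9.63, 9.26, 9.63, 9.26.
Mean = (9.90 + 5.10 + 4.84 + 9.63 + 9.26 + 9.63 + 9.26) / 7 = 57.620 / 7 = 8.23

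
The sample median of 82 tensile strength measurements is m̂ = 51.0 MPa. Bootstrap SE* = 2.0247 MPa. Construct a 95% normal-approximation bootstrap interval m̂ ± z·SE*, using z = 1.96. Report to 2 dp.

(47.03, 54.97)

Margin = 1.96 × 2.0247 = 3.968
Interval: 51.0 ± 3.968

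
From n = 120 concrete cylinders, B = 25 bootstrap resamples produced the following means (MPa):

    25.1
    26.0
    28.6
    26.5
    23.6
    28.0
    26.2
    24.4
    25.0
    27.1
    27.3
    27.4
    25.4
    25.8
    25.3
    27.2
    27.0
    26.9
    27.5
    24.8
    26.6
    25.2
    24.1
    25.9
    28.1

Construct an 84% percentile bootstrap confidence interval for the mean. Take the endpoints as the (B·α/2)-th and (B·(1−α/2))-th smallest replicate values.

Sorted replicates: 23.6, 24.1, 24.4, 24.8, 25.0, 25.1, 25.2, 25.3, 25.4, 25.8, 25.9, 26.0, 26.2, 26.5, 26.6, 26.9, 27.0, 27.1, 27.2, 27.3, 27.4, 27.5, 28.0, 28.1, 28.6
α = 0.16; lower rank = 25 × 0.080 = 2; upper rank = 25 × 0.920 = 23.
The 2nd smallest replicate is 24.1; the 23rd is 28.0.

(24.1, 28.0)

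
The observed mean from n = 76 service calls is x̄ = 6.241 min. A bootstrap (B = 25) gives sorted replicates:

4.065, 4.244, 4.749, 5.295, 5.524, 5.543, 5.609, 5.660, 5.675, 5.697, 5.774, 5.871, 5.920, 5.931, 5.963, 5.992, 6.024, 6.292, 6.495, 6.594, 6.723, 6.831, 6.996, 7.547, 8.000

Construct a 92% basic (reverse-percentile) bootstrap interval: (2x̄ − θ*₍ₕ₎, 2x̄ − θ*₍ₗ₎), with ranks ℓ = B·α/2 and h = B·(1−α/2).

Percentile endpoints at ranks 1 and 24: θ*₍1₎ = 4.065, θ*₍24₎ = 7.547.
Basic interval reflects these around x̄:
  lower = 2 × 6.241 − 7.547 = 4.935
  upper = 2 × 6.241 − 4.065 = 8.417

(4.935, 8.417)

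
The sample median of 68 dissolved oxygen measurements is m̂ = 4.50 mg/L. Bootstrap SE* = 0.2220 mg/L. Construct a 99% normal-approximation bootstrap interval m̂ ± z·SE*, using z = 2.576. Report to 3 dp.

Margin = 2.576 × 0.2220 = 0.5719
Interval: 4.50 ± 0.5719

(3.928, 5.072)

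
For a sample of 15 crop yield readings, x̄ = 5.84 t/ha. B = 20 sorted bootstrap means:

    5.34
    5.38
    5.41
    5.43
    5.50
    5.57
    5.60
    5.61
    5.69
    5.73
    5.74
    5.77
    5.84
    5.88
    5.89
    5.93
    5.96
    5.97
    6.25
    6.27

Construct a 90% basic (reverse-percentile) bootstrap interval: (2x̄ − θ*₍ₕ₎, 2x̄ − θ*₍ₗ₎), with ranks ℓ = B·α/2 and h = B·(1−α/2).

(5.43, 6.34)

Percentile endpoints at ranks 1 and 19: θ*₍1₎ = 5.34, θ*₍19₎ = 6.25.
Basic interval reflects these around x̄:
  lower = 2 × 5.84 − 6.25 = 5.43
  upper = 2 × 5.84 − 5.34 = 6.34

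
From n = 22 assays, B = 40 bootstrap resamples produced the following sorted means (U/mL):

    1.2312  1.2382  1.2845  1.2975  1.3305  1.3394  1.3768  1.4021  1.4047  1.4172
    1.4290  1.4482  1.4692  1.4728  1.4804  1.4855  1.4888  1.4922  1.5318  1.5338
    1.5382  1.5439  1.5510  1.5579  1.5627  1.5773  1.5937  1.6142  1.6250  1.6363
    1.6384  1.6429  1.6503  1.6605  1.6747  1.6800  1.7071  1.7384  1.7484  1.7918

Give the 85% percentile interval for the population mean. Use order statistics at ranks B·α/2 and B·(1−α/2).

(1.2845, 1.7071)

α = 0.15; lower rank = 40 × 0.075 = 3; upper rank = 40 × 0.925 = 37.
The 3rd smallest replicate is 1.2845; the 37th is 1.7071.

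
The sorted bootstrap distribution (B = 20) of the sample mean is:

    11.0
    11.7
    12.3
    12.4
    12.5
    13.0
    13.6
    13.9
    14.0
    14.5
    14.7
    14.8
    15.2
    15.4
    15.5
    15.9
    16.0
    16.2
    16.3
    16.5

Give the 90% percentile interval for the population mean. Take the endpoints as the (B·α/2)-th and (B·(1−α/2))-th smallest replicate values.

α = 0.10; lower rank = 20 × 0.050 = 1; upper rank = 20 × 0.950 = 19.
The 1st smallest replicate is 11.0; the 19th is 16.3.

(11.0, 16.3)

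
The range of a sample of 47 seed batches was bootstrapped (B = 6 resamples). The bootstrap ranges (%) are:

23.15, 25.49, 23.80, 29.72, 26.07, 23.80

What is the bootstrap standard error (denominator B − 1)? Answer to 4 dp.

SE* = 2.4199

Bootstrap SE is the standard deviation of the 6 replicate ranges.
Mean of replicates: (23.15 + 25.49 + 23.80 + 29.72 + 26.07 + 23.80) / 6 = 152.03000 / 6 = 25.33833
Sum of squared deviations: (−2.18833)² + (+0.15167)² + (−1.53833)² + (+4.38167)² + (+0.73167)² + (−1.53833)² = 29.27908
Variance = 29.27908 / 5 = 5.85582
SE* = √5.85582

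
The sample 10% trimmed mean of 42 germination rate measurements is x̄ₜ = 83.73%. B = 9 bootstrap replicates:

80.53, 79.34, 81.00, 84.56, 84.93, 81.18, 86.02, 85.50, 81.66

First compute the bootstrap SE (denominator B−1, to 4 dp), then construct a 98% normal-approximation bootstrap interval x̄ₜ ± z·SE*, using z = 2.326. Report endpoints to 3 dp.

(77.941, 89.519)

Mean of replicates = 82.7467; sum of squared deviations = 49.5558; SE* = √(49.5558/8) = 2.4889
Margin = 2.326 × 2.4889 = 5.7892
Interval: 83.73 ± 5.7892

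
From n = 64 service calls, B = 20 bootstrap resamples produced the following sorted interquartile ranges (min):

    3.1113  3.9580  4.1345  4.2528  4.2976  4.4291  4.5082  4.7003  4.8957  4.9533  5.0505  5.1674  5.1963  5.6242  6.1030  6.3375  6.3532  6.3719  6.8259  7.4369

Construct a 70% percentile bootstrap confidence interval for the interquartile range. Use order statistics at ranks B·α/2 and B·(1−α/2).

α = 0.30; lower rank = 20 × 0.150 = 3; upper rank = 20 × 0.850 = 17.
The 3rd smallest replicate is 4.1345; the 17th is 6.3532.

(4.1345, 6.3532)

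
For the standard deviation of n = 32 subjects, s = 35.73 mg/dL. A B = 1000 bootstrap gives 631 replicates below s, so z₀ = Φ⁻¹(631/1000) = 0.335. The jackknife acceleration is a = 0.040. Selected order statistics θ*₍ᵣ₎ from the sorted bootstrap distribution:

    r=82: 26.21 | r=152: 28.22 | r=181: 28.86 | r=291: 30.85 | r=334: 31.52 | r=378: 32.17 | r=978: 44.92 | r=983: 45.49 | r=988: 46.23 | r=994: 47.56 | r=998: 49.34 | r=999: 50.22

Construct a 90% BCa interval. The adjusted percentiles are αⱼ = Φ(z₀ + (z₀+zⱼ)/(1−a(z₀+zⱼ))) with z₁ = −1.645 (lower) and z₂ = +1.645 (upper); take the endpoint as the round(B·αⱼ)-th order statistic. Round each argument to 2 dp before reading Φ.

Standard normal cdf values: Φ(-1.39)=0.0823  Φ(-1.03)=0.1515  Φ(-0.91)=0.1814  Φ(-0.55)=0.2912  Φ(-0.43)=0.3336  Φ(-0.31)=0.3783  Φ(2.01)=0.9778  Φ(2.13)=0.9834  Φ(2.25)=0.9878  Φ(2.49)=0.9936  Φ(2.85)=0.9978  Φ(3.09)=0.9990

(28.86, 47.56)

Lower: z₀ + z₁ = 0.335 + (-1.645) = -1.310; 1 − a(z₀+z₁) = 1 − (0.040)(-1.310) = 1.0524; argument = 0.335 + (-1.310)/1.0524 = -0.9098 → -0.91.
α₁ = Φ(-0.91) = 0.1814; rank = round(1000 × 0.1814) = 181; θ*₍181₎ = 28.86.
Upper: z₀ + z₂ = 1.980; 1 − a(z₀+z₂) = 0.9208; argument = 2.4853 → 2.49; α₂ = 0.9936; rank = 994; θ*₍994₎ = 47.56.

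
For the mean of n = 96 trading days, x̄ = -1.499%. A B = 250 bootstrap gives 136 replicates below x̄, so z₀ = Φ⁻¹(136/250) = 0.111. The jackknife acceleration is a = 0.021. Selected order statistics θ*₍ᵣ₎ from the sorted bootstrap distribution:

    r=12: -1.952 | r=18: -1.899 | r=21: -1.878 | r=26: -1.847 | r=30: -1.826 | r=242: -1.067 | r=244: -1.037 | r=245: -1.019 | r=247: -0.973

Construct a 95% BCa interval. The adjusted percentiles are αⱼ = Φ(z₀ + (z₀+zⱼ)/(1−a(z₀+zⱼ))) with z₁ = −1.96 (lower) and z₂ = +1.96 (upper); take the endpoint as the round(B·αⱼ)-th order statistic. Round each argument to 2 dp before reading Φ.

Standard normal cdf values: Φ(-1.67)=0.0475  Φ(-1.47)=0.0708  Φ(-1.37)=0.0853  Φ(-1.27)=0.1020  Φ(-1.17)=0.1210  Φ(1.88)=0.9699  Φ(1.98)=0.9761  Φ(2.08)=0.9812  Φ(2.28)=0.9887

(-1.952, -0.973)

Lower: z₀ + z₁ = 0.111 + (-1.960) = -1.849; 1 − a(z₀+z₁) = 1 − (0.021)(-1.849) = 1.0388; argument = 0.111 + (-1.849)/1.0388 = -1.6689 → -1.67.
α₁ = Φ(-1.67) = 0.0475; rank = round(250 × 0.0475) = 12; θ*₍12₎ = -1.952.
Upper: z₀ + z₂ = 2.071; 1 − a(z₀+z₂) = 0.9565; argument = 2.2762 → 2.28; α₂ = 0.9887; rank = 247; θ*₍247₎ = -0.973.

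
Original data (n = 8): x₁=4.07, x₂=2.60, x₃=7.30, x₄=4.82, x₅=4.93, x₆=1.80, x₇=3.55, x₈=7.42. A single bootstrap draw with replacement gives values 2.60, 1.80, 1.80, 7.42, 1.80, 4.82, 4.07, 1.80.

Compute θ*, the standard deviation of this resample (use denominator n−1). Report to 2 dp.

Mean = 3.2637; sum of squared deviations = 29.3572
s² = 29.3572 / 7 = 4.1939
s = √4.1939 = 2.05

θ* = 2.05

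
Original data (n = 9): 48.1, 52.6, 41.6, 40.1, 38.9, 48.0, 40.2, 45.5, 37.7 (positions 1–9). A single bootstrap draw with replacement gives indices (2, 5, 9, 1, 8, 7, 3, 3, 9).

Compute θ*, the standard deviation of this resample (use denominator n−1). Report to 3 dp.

θ* = 5.100

Resample values: 52.6, 38.9, 37.7, 48.1, 45.5, 40.2, 41.6, 41.6, 37.7.
Mean = 42.6556; sum of squared deviations = 208.1022
s² = 208.1022 / 8 = 26.0128
s = √26.0128 = 5.100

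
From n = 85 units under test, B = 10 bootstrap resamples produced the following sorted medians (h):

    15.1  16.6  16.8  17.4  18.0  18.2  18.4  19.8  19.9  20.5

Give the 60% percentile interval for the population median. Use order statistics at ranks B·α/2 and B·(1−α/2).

α = 0.40; lower rank = 10 × 0.200 = 2; upper rank = 10 × 0.800 = 8.
The 2nd smallest replicate is 16.6; the 8th is 19.8.

(16.6, 19.8)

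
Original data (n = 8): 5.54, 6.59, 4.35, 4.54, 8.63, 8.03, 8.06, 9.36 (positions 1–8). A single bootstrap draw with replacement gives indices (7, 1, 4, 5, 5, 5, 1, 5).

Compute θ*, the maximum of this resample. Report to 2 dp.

Resample values: 8.06, 5.54, 4.54, 8.63, 8.63, 8.63, 5.54, 8.63.
Maximum = 8.63

θ* = 8.63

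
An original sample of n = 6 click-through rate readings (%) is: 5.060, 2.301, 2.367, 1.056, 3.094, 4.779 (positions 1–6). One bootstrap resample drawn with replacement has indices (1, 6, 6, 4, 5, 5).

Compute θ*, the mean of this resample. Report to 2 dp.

θ* = 3.64

Resample values: 5.060, 4.779, 4.779, 1.056, 3.094, 3.094.
Mean = (5.060 + 4.779 + 4.779 + 1.056 + 3.094 + 3.094) / 6 = 21.8620 / 6 = 3.64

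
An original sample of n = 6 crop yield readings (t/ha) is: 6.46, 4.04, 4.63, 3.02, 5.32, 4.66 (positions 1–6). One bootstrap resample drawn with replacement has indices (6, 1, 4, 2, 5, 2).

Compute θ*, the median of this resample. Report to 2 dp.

θ* = 4.35

Resample values: 4.66, 6.46, 3.02, 4.04, 5.32, 4.04.
Sorted: 3.02, 4.04, 4.04, 4.66, 5.32, 6.46
Median = average of the two middle values = 4.35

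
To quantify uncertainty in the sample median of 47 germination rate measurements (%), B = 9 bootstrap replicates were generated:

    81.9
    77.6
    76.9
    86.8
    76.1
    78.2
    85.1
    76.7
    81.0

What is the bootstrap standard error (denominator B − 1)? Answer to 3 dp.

SE* = 3.898

Bootstrap SE is the standard deviation of the 9 replicate medians.
Mean of replicates: (81.9 + 77.6 + 76.9 + 86.8 + 76.1 + 78.2 + 85.1 + 76.7 + 81.0) / 9 = 720.3000 / 9 = 80.0333
Sum of squared deviations: (+1.8667)² + (−2.4333)² + (−3.1333)² + (+6.7667)² + (−3.9333)² + (−1.8333)² + (+5.0667)² + (−3.3333)² + (+0.9667)² = 121.5600
Variance = 121.5600 / 8 = 15.1950
SE* = √15.1950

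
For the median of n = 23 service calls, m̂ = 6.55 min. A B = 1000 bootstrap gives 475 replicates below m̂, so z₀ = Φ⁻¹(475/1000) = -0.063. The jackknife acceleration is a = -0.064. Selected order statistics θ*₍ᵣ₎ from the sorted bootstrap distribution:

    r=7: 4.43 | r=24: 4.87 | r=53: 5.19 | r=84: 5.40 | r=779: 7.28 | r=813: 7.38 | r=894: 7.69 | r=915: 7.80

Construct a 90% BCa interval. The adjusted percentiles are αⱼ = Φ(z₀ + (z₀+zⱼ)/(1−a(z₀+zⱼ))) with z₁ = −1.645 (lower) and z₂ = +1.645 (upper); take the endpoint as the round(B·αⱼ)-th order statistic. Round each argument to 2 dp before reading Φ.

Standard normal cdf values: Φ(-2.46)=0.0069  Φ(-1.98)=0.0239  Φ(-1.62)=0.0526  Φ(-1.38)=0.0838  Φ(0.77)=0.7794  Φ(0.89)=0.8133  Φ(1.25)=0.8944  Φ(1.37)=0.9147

(4.87, 7.80)

Lower: z₀ + z₁ = -0.063 + (-1.645) = -1.708; 1 − a(z₀+z₁) = 1 − (-0.064)(-1.708) = 0.8907; argument = -0.063 + (-1.708)/0.8907 = -1.9806 → -1.98.
α₁ = Φ(-1.98) = 0.0239; rank = round(1000 × 0.0239) = 24; θ*₍24₎ = 4.87.
Upper: z₀ + z₂ = 1.582; 1 − a(z₀+z₂) = 1.1012; argument = 1.3736 → 1.37; α₂ = 0.9147; rank = 915; θ*₍915₎ = 7.80.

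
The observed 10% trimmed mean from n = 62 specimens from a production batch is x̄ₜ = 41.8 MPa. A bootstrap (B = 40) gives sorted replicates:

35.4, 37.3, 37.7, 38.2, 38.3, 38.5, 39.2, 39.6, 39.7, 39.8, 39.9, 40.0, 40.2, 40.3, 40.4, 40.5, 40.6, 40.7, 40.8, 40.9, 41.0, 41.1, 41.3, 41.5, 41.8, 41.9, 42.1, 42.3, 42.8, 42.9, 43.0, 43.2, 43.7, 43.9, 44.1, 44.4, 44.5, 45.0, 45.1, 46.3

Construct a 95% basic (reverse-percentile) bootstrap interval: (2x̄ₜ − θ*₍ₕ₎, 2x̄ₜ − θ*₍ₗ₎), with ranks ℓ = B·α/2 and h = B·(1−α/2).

(38.5, 48.2)

Percentile endpoints at ranks 1 and 39: θ*₍1₎ = 35.4, θ*₍39₎ = 45.1.
Basic interval reflects these around x̄ₜ:
  lower = 2 × 41.8 − 45.1 = 38.5
  upper = 2 × 41.8 − 35.4 = 48.2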